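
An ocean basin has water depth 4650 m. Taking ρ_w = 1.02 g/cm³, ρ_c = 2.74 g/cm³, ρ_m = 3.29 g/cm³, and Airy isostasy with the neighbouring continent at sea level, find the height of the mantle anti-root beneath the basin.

14500 m

Isostatic balance requires: replacing crust with seawater at the top is compensated by replacing crust with mantle at the base: d (ρ_c − ρ_w) = a (ρ_m − ρ_c).
a = d (ρ_c − ρ_w)/(ρ_m − ρ_c) = 4650 m × 1.72/0.55 = 14500 m.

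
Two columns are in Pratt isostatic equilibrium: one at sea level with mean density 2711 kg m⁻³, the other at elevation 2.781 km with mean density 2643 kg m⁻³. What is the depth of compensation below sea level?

108 km

ρ_ref D = ρ (D + h) → D (ρ_ref − ρ) = ρ h.
D = ρ h/(ρ_ref − ρ) = 2643 × 2.781 km/(2711 − 2643) = 108 km.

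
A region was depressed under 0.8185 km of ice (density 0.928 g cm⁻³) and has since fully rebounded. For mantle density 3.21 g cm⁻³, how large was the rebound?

0.237 km

Removing the load lets mantle flow back in; uplift u satisfies ρ_ice t = ρ_m u.
u = t ρ_ice/ρ_m = 0.8185 km × 0.928/3.21 = 0.237 km.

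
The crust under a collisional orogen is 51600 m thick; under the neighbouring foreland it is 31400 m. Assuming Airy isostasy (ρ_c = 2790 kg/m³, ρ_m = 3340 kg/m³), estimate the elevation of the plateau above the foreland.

3330 m

Excess crust Δ = 51600 m − 31400 m = 20200 m, split between elevation h and root r with h + r = Δ.
Airy balance ρ_c h = (ρ_m − ρ_c) r gives r = h ρ_c/(ρ_m − ρ_c), so h (1 + ρ_c/(ρ_m − ρ_c)) = Δ, i.e. h = Δ (ρ_m − ρ_c)/ρ_m.
h = 20200 m × 550/3340 = 3330 m.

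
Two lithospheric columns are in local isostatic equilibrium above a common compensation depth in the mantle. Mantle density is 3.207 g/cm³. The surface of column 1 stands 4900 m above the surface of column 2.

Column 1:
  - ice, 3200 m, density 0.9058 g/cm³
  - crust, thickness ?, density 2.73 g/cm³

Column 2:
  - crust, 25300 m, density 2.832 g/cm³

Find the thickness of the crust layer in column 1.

Take the compensation level at the base of the deeper column (depth z_c below the surface of column 1) and equate Σ ρ_i t_i down to z_c; mantle fills any gap and the z_c terms cancel.
Column 1: 3200×0.9058 + x×2.73 + (z_c − 3200 − x)×3.207
Column 2: 4900×0 + 25300×2.832 + (z_c − 4900 − 25300)×3.207
The z_c×3.207 term appears on both sides and cancels. Collect the known terms of each column as K = Σ(ρt)_known − 3.207 × (depth of known layers): K_1 = 2898.56 − 3.207×3200 = −7363.84; K_2 = 71649.6 − 3.207×(4900 + 25300) = −25201.8.
Balance: K_1 − x×(3.207 − 2.73) = K_2, so x = (K_1 − K_2)/(3.207 − 2.73) = 17838/0.477 = 37400 m.

37400 m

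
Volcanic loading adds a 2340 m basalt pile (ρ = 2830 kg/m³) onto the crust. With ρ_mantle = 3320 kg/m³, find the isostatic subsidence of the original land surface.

Subaerial loading: s = t ρ_load / ρ_m.
s = 2340 m × 2830/3320 = 1990 m.

1990 m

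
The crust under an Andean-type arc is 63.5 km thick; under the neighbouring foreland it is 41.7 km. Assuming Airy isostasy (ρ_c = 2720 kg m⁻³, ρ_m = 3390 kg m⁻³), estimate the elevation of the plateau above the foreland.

Excess crust Δ = 63.5 km − 41.7 km = 21.8 km, split between elevation h and root r with h + r = Δ.
Airy balance ρ_c h = (ρ_m − ρ_c) r gives r = h ρ_c/(ρ_m − ρ_c), so h (1 + ρ_c/(ρ_m − ρ_c)) = Δ, i.e. h = Δ (ρ_m − ρ_c)/ρ_m.
h = 21.8 km × 670/3390 = 4.31 km.

4.31 km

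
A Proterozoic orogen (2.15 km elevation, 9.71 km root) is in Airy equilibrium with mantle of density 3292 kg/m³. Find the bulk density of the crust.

2700 kg/m³

ρ_c h = (ρ_m − ρ_c) r → ρ_c (h + r) = ρ_m r → ρ_c = ρ_m r / (h + r).
ρ_c = 3292 × 9.71 km / (2.15 km + 9.71 km) = 2700 kg/m³.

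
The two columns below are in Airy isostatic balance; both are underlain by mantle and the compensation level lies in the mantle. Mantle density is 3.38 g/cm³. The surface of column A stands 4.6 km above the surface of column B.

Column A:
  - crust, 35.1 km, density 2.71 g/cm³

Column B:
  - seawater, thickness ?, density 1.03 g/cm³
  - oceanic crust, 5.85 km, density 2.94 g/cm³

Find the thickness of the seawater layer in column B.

2.3 km

Take the compensation level at the base of the deeper column (depth z_c below the surface of column A) and equate Σ ρ_i t_i down to z_c; mantle fills any gap and the z_c terms cancel.
Column A: 35.1×2.71 + (z_c − 35.1)×3.38
Column B: 4.6×0 + x×1.03 + 5.85×2.94 + (z_c − 4.6 − 5.85 − x)×3.38
The z_c×3.38 term appears on both sides and cancels. Collect the known terms of each column as K = Σ(ρt)_known − 3.38 × (depth of known layers): K_A = 95.121 − 3.38×35.1 = −23.517; K_B = 17.199 − 3.38×(4.6 + 5.85) = −18.122.
Balance: K_A = K_B − x×(3.38 − 1.03), so x = (K_B − K_A)/(3.38 − 1.03) = 5.395/2.35 = 2.3 km.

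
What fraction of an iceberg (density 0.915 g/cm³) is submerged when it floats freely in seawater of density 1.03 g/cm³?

Submerged fraction = ρ_obj/ρ_fluid = 0.915/1.03 = 0.888.

0.888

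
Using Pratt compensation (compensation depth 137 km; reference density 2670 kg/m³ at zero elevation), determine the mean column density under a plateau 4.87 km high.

Pratt balance: ρ_ref D = ρ (D + h).
ρ = ρ_ref D/(D + h) = 2670 × 137 km/(137 km + 4.87 km) = 2580 kg/m³.

2580 kg/m³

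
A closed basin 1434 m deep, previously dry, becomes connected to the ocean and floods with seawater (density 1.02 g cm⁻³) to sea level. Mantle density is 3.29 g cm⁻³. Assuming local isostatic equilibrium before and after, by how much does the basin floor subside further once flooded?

After flooding the water column is d + s deep. Its weight must equal the weight of mantle displaced by the extra subsidence s: (d + s) ρ_w = s ρ_m.
s = d ρ_w / (ρ_m − ρ_w) = 1434 m × 1.02/(3.29 − 1.02) = 644 m.

644 m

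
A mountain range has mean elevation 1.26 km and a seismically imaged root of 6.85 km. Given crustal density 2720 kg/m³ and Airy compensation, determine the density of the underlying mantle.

Airy balance: ρ_c h = (ρ_m − ρ_c) r → ρ_m = ρ_c (1 + h/r).
ρ_m = 2720 × (1 + 1.26 km/6.85 km) = 3220 kg/m³.

3220 kg/m³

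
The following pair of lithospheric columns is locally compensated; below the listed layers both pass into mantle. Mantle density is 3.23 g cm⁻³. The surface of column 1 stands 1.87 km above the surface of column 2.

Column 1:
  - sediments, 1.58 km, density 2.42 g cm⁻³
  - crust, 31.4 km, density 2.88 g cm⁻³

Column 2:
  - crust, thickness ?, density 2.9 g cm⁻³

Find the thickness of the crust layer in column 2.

Take the compensation level at the base of the deeper column (depth z_c below the surface of column 1) and equate Σ ρ_i t_i down to z_c; mantle fills any gap and the z_c terms cancel.
Column 1: 1.58×2.42 + 31.4×2.88 + (z_c − 32.98)×3.23
Column 2: 1.87×0 + x×2.9 + (z_c − 1.87 − 0 − x)×3.23
The z_c×3.23 term appears on both sides and cancels. Collect the known terms of each column as K = Σ(ρt)_known − 3.23 × (depth of known layers): K_1 = 94.2556 − 3.23×32.98 = −12.2698; K_2 = 0 − 3.23×(1.87 + 0) = −6.0401.
Balance: K_1 = K_2 − x×(3.23 − 2.9), so x = (K_2 − K_1)/(3.23 − 2.9) = 6.2297/0.33 = 18.9 km.

18.9 km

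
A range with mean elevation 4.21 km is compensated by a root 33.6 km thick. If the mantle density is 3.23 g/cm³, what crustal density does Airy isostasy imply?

ρ_c h = (ρ_m − ρ_c) r → ρ_c (h + r) = ρ_m r → ρ_c = ρ_m r / (h + r).
ρ_c = 3.23 × 33.6 km / (4.21 km + 33.6 km) = 2.87 g/cm³.

2.87 g/cm³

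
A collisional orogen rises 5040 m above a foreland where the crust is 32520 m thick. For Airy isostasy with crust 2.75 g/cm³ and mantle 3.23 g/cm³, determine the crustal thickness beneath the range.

66400 m

Root depth r = h ρ_c / (ρ_m − ρ_c) = 5040 m × 2.75 / 0.48 = 28880 m.
Total thickness = T + h + r = 32520 m + 5040 m + 28880 m = 66400 m.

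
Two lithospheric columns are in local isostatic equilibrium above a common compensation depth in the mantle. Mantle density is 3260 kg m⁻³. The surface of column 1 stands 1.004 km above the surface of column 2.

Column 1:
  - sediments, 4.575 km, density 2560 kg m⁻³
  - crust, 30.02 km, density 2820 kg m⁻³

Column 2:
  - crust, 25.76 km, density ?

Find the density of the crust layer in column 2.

2750 kg m⁻³

Take the compensation level at the base of the deeper column (depth z_c below the surface of column 1) and equate Σ ρ_i t_i down to z_c; mantle fills any gap and the z_c terms cancel.
Column 1: 4.575×2560 + 30.02×2820 + (z_c − 34.595)×3260
Column 2: 1.004×0 + 25.76×ρ + (z_c − 1.004 − 25.76)×3260
The z_c×3260 term appears on both sides and cancels. Collect the known terms of each column as K = Σ(ρt)_known − 3260 × (depth of known layers): K_1 = 96368.4 − 3260×34.595 = −16411.3; K_2 = 0 − 3260×(1.004 + 25.76) = −87250.64.
Balance: K_1 = K_2 + 25.76×ρ, so ρ = (K_1 − K_2)/25.76 = 70839.3/25.76 = 2750 kg m⁻³.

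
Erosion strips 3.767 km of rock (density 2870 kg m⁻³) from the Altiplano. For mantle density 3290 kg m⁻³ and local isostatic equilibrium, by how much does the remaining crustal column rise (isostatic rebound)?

3.29 km

Unloading: uplift u = e ρ_c/ρ_m = 3.767 km × 2870/3290 = 3.29 km.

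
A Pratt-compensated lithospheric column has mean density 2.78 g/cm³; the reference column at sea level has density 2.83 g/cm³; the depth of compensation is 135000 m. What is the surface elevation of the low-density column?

ρ_ref D = ρ (D + h) → h = D (ρ_ref − ρ)/ρ.
h = 135000 m × (2.83 − 2.78)/2.78 = 2430 m.

2430 m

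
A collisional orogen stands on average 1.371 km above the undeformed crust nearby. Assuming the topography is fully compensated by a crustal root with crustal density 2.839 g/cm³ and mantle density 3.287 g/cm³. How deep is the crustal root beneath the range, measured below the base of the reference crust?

8.69 km

Equating mass per unit area of the two columns: the weight of the topography is balanced by the buoyancy of the root, ρ_c h = (ρ_m − ρ_c) r.
r = h · ρ_c / (ρ_m − ρ_c) = 1.371 km × 2.839 / (3.287 − 2.839) = 8.69 km.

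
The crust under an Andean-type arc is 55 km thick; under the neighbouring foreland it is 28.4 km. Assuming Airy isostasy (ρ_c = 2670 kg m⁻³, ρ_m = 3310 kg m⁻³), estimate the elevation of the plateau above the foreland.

5.14 km

Excess crust Δ = 55 km − 28.4 km = 26.6 km, split between elevation h and root r with h + r = Δ.
Airy balance ρ_c h = (ρ_m − ρ_c) r gives r = h ρ_c/(ρ_m − ρ_c), so h (1 + ρ_c/(ρ_m − ρ_c)) = Δ, i.e. h = Δ (ρ_m − ρ_c)/ρ_m.
h = 26.6 km × 640/3310 = 5.14 km.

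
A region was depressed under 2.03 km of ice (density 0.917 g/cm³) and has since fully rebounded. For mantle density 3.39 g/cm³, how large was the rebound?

0.549 km

Removing the load lets mantle flow back in; uplift u satisfies ρ_ice t = ρ_m u.
u = t ρ_ice/ρ_m = 2.03 km × 0.917/3.39 = 0.549 km.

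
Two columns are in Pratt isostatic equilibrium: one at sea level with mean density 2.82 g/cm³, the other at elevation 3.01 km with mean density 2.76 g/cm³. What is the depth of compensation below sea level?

ρ_ref D = ρ (D + h) → D (ρ_ref − ρ) = ρ h.
D = ρ h/(ρ_ref − ρ) = 2.76 × 3.01 km/(2.82 − 2.76) = 138 km.

138 km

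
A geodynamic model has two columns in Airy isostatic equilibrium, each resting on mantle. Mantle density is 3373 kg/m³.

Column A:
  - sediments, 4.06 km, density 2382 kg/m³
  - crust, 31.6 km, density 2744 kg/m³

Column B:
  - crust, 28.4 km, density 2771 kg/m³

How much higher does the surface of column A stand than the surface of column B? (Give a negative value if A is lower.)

For any compensation level in the mantle, the mantle terms cancel and isostasy reduces to e = (Σt_A − Σt_B) − (Σ(ρt)_A − Σ(ρt)_B) / ρ_m.
Σt_A = 35.66 km; Σt_B = 28.4 km; Σ(ρt)_A = 96381.32; Σ(ρt)_B = 78696.4 (in km·kg/m³).
e = (35.66 − 28.4) − (96381.32 − 78696.4) / 3373 = 2.02 km.

2.02 km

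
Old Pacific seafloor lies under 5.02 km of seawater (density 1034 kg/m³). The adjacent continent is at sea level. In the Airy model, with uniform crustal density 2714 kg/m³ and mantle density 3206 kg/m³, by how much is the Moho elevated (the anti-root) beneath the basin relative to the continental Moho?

For local isostatic compensation: replacing crust with seawater at the top is compensated by replacing crust with mantle at the base: d (ρ_c − ρ_w) = a (ρ_m − ρ_c).
a = d (ρ_c − ρ_w)/(ρ_m − ρ_c) = 5.02 km × 1680/492 = 17.1 km.

17.1 km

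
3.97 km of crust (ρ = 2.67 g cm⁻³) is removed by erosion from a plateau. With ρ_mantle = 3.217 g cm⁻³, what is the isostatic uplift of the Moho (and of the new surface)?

Unloading: uplift u = e ρ_c/ρ_m = 3.97 km × 2.67/3.217 = 3.29 km.

3.29 km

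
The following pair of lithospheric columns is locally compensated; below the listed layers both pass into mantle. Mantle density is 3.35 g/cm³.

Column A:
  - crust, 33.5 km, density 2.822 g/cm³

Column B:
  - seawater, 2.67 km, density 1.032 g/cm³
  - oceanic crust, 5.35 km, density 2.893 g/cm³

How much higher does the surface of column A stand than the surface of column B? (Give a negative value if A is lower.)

2.7 km

For any compensation level in the mantle, the mantle terms cancel and isostasy reduces to e = (Σt_A − Σt_B) − (Σ(ρt)_A − Σ(ρt)_B) / ρ_m.
Σt_A = 33.5 km; Σt_B = 8.02 km; Σ(ρt)_A = 94.537; Σ(ρt)_B = 18.23299 (in km·g/cm³).
e = (33.5 − 8.02) − (94.537 − 18.23299) / 3.35 = 2.7 km.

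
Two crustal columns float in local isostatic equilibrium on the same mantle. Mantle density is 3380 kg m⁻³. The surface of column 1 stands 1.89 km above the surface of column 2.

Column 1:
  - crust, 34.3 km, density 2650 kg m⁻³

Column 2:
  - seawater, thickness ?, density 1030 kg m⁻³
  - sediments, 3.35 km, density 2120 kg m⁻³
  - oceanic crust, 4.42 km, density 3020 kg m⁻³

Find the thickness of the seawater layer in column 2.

Take the compensation level at the base of the deeper column (depth z_c below the surface of column 1) and equate Σ ρ_i t_i down to z_c; mantle fills any gap and the z_c terms cancel.
Column 1: 34.3×2650 + (z_c − 34.3)×3380
Column 2: 1.89×0 + x×1030 + 3.35×2120 + 4.42×3020 + (z_c − 1.89 − 7.77 − x)×3380
The z_c×3380 term appears on both sides and cancels. Collect the known terms of each column as K = Σ(ρt)_known − 3380 × (depth of known layers): K_1 = 90895 − 3380×34.3 = −25039; K_2 = 20450.4 − 3380×(1.89 + 7.77) = −12200.4.
Balance: K_1 = K_2 − x×(3380 − 1030), so x = (K_2 − K_1)/(3380 − 1030) = 12838.6/2350 = 5.46 km.

5.46 km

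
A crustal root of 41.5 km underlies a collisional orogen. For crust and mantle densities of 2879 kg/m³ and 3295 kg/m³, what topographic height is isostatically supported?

For local isostatic compensation: ρ_c h = (ρ_m − ρ_c) r.
h = r (ρ_m − ρ_c) / ρ_c = 41.5 km × (3295 − 2879) / 2879 = 6 km.

6 km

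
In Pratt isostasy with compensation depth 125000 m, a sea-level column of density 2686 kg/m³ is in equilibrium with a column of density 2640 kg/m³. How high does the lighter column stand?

ρ_ref D = ρ (D + h) → h = D (ρ_ref − ρ)/ρ.
h = 125000 m × (2686 − 2640)/2640 = 2180 m.

2180 m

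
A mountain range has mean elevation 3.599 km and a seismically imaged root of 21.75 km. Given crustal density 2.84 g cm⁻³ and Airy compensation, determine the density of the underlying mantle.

3.31 g cm⁻³

Airy balance: ρ_c h = (ρ_m − ρ_c) r → ρ_m = ρ_c (1 + h/r).
ρ_m = 2.84 × (1 + 3.599 km/21.75 km) = 3.31 g cm⁻³.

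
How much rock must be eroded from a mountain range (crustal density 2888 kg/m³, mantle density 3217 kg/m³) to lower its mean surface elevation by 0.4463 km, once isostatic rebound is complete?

Net drop Δ = e − u = e − e ρ_c/ρ_m = e (ρ_m − ρ_c)/ρ_m.
e = Δ ρ_m/(ρ_m − ρ_c) = 0.4463 km × 3217/329 = 4.36 km.

4.36 km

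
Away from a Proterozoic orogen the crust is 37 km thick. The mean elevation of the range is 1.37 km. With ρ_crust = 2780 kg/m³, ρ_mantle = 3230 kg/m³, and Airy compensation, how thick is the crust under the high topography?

46.8 km

Root depth r = h ρ_c / (ρ_m − ρ_c) = 1.37 km × 2780 / 450 = 8.464 km.
Total thickness = T + h + r = 37 km + 1.37 km + 8.464 km = 46.8 km.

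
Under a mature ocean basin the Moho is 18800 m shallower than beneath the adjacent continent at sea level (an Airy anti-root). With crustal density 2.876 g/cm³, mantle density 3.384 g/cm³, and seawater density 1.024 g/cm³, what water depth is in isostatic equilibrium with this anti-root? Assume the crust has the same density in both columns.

Replacing a thickness d of crust by seawater at the top must be balanced by replacing crust with mantle at the base: d (ρ_c − ρ_w) = a (ρ_m − ρ_c).
d = a (ρ_m − ρ_c)/(ρ_c − ρ_w) = 18800 m × 0.508/1.852 = 5160 m.

5160 m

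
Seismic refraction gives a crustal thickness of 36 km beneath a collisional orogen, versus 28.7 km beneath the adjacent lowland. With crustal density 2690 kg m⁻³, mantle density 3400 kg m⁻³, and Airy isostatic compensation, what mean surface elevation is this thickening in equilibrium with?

1.52 km

Excess crust Δ = 36 km − 28.7 km = 7.3 km, split between elevation h and root r with h + r = Δ.
Airy balance ρ_c h = (ρ_m − ρ_c) r gives r = h ρ_c/(ρ_m − ρ_c), so h (1 + ρ_c/(ρ_m − ρ_c)) = Δ, i.e. h = Δ (ρ_m − ρ_c)/ρ_m.
h = 7.3 km × 710/3400 = 1.52 km.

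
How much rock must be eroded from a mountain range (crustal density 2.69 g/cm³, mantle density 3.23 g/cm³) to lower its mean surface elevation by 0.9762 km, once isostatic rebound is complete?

Net drop Δ = e − u = e − e ρ_c/ρ_m = e (ρ_m − ρ_c)/ρ_m.
e = Δ ρ_m/(ρ_m − ρ_c) = 0.9762 km × 3.23/0.54 = 5.84 km.

5.84 km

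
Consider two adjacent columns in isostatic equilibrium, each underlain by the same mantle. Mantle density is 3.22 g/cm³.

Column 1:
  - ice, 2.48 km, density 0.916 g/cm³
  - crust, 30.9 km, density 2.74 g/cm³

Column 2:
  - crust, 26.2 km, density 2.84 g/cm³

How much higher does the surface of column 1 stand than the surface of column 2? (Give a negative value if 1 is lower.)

For any compensation level in the mantle, the mantle terms cancel and isostasy reduces to e = (Σt_1 − Σt_2) − (Σ(ρt)_1 − Σ(ρt)_2) / ρ_m.
Σt_1 = 33.38 km; Σt_2 = 26.2 km; Σ(ρt)_1 = 86.93768; Σ(ρt)_2 = 74.408 (in km·g/cm³).
e = (33.38 − 26.2) − (86.93768 − 74.408) / 3.22 = 3.29 km.

3.29 km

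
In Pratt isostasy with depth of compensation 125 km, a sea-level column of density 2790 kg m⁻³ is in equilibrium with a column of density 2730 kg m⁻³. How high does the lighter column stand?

2.75 km

ρ_ref D = ρ (D + h) → h = D (ρ_ref − ρ)/ρ.
h = 125 km × (2790 − 2730)/2730 = 2.75 km.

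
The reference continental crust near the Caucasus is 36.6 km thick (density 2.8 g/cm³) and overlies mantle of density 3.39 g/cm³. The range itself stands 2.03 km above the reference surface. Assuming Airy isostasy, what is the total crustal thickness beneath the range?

Root depth r = h ρ_c / (ρ_m − ρ_c) = 2.03 km × 2.8 / 0.59 = 9.634 km.
Total thickness = T + h + r = 36.6 km + 2.03 km + 9.634 km = 48.3 km.

48.3 km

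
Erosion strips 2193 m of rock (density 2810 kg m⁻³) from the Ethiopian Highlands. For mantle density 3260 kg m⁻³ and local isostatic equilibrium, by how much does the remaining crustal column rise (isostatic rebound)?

1890 m

Unloading: uplift u = e ρ_c/ρ_m = 2193 m × 2810/3260 = 1890 m.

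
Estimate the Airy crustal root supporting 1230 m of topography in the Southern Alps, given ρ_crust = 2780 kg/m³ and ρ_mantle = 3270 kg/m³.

Isostatic balance requires: the weight of the topography is balanced by the buoyancy of the root, ρ_c h = (ρ_m − ρ_c) r.
r = h · ρ_c / (ρ_m − ρ_c) = 1230 m × 2780 / (3270 − 2780) = 6980 m.

6980 m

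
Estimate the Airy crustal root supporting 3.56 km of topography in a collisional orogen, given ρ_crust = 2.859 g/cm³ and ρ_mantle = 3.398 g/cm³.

18.9 km

For local isostatic compensation: the weight of the topography is balanced by the buoyancy of the root, ρ_c h = (ρ_m − ρ_c) r.
r = h · ρ_c / (ρ_m − ρ_c) = 3.56 km × 2.859 / (3.398 − 2.859) = 18.9 km.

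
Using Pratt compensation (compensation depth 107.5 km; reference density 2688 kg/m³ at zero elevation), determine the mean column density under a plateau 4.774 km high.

Pratt balance: ρ_ref D = ρ (D + h).
ρ = ρ_ref D/(D + h) = 2688 × 107.5 km/(107.5 km + 4.774 km) = 2570 kg/m³.

2570 kg/m³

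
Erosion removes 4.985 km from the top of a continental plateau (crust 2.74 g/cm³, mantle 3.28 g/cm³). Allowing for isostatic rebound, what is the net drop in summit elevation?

Rebound u = e ρ_c/ρ_m = 4.985 km × 2.74/3.28 = 4.164 km.
Net surface drop = e − u = 4.985 km − 4.164 km = e (ρ_m − ρ_c)/ρ_m = 0.821 km.

0.821 km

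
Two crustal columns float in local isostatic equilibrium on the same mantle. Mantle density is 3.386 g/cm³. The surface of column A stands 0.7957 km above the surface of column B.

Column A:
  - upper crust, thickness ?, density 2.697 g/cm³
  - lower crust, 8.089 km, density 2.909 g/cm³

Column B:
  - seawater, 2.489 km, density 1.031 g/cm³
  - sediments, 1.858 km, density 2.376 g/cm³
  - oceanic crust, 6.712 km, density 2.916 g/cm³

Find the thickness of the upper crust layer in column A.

Take the compensation level at the base of the deeper column (depth z_c below the surface of column A) and equate Σ ρ_i t_i down to z_c; mantle fills any gap and the z_c terms cancel.
Column A: x×2.697 + 8.089×2.909 + (z_c − 8.089 − x)×3.386
Column B: 0.7957×0 + 2.489×1.031 + 1.858×2.376 + 6.712×2.916 + (z_c − 0.7957 − 11.059)×3.386
The z_c×3.386 term appears on both sides and cancels. Collect the known terms of each column as K = Σ(ρt)_known − 3.386 × (depth of known layers): K_A = 23.530901 − 3.386×8.089 = −3.858453; K_B = 26.552959 − 3.386×(0.7957 + 11.059) = −13.5870552.
Balance: K_A − x×(3.386 − 2.697) = K_B, so x = (K_A − K_B)/(3.386 − 2.697) = 9.7286/0.689 = 14.1 km.

14.1 km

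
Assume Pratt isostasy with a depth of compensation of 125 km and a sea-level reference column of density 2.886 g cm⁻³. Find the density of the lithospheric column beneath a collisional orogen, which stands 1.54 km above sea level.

2.85 g cm⁻³

Pratt balance: ρ_ref D = ρ (D + h).
ρ = ρ_ref D/(D + h) = 2.886 × 125 km/(125 km + 1.54 km) = 2.85 g cm⁻³.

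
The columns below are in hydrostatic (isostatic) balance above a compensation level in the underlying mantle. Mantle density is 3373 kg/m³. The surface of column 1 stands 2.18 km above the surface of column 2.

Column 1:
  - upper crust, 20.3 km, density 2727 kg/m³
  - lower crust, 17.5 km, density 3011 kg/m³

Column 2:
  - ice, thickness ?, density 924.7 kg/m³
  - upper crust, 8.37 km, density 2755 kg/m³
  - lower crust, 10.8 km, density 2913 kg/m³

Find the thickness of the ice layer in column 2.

Take the compensation level at the base of the deeper column (depth z_c below the surface of column 1) and equate Σ ρ_i t_i down to z_c; mantle fills any gap and the z_c terms cancel.
Column 1: 20.3×2727 + 17.5×3011 + (z_c − 37.8)×3373
Column 2: 2.18×0 + x×924.7 + 8.37×2755 + 10.8×2913 + (z_c − 2.18 − 19.17 − x)×3373
The z_c×3373 term appears on both sides and cancels. Collect the known terms of each column as K = Σ(ρt)_known − 3373 × (depth of known layers): K_1 = 108050.6 − 3373×37.8 = −19448.8; K_2 = 54519.75 − 3373×(2.18 + 19.17) = −17493.8.
Balance: K_1 = K_2 − x×(3373 − 924.7), so x = (K_2 − K_1)/(3373 − 924.7) = 1955/2448.3 = 0.799 km.

0.799 km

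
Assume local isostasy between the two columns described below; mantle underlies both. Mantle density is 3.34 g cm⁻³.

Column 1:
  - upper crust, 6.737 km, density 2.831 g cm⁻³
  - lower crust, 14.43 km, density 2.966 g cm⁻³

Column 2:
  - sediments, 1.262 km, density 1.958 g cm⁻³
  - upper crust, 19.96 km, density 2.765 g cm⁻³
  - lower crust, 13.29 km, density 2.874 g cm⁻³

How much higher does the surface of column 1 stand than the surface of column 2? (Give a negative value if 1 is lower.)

−3.17 km

For any compensation level in the mantle, the mantle terms cancel and isostasy reduces to e = (Σt_1 − Σt_2) − (Σ(ρt)_1 − Σ(ρt)_2) / ρ_m.
Σt_1 = 21.167 km; Σt_2 = 34.512 km; Σ(ρt)_1 = 61.871827; Σ(ρt)_2 = 95.855856 (in km·g cm⁻³).
e = (21.167 − 34.512) − (61.871827 − 95.855856) / 3.34 = −3.17 km.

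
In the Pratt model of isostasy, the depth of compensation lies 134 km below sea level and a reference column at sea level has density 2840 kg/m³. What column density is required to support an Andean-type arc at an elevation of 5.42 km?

2730 kg/m³

Pratt balance: ρ_ref D = ρ (D + h).
ρ = ρ_ref D/(D + h) = 2840 × 134 km/(134 km + 5.42 km) = 2730 kg/m³.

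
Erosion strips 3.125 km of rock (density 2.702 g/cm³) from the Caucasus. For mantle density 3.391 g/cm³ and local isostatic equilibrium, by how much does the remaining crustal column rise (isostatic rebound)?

2.49 km

Unloading: uplift u = e ρ_c/ρ_m = 3.125 km × 2.702/3.391 = 2.49 km.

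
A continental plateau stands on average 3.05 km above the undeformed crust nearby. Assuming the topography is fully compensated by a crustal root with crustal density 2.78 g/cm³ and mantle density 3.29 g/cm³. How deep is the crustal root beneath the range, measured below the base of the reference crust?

16.6 km

Equating mass per unit area of the two columns: the weight of the topography is balanced by the buoyancy of the root, ρ_c h = (ρ_m − ρ_c) r.
r = h · ρ_c / (ρ_m − ρ_c) = 3.05 km × 2.78 / (3.29 − 2.78) = 16.6 km.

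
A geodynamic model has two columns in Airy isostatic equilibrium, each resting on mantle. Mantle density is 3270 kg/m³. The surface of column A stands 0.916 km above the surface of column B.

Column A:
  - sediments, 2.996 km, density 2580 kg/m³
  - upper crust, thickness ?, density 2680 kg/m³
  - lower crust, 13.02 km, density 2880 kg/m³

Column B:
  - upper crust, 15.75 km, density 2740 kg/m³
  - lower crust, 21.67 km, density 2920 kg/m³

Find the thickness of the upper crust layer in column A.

Take the compensation level at the base of the deeper column (depth z_c below the surface of column A) and equate Σ ρ_i t_i down to z_c; mantle fills any gap and the z_c terms cancel.
Column A: 2.996×2580 + x×2680 + 13.02×2880 + (z_c − 16.016 − x)×3270
Column B: 0.916×0 + 15.75×2740 + 21.67×2920 + (z_c − 0.916 − 37.42)×3270
The z_c×3270 term appears on both sides and cancels. Collect the known terms of each column as K = Σ(ρt)_known − 3270 × (depth of known layers): K_A = 45227.28 − 3270×16.016 = −7145.04; K_B = 106431.4 − 3270×(0.916 + 37.42) = −18927.32.
Balance: K_A − x×(3270 − 2680) = K_B, so x = (K_A − K_B)/(3270 − 2680) = 11782.3/590 = 20 km.

20 km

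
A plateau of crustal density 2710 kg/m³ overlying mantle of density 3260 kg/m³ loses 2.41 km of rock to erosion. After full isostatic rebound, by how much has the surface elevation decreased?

Rebound u = e ρ_c/ρ_m = 2.41 km × 2710/3260 = 2.003 km.
Net surface drop = e − u = 2.41 km − 2.003 km = e (ρ_m − ρ_c)/ρ_m = 0.407 km.

0.407 km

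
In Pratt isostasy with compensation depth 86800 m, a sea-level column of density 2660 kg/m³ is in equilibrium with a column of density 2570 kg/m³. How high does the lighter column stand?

ρ_ref D = ρ (D + h) → h = D (ρ_ref − ρ)/ρ.
h = 86800 m × (2660 − 2570)/2570 = 3040 m.

3040 m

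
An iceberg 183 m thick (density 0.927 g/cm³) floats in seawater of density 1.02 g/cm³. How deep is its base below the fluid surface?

Draft d = t ρ_obj/ρ_fluid = 183 m × 0.927/1.02 = 166 m.

166 m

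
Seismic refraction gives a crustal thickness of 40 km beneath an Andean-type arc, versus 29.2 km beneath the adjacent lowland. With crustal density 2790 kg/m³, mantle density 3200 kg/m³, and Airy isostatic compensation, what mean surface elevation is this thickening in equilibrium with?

1.38 km

Excess crust Δ = 40 km − 29.2 km = 10.8 km, split between elevation h and root r with h + r = Δ.
Airy balance ρ_c h = (ρ_m − ρ_c) r gives r = h ρ_c/(ρ_m − ρ_c), so h (1 + ρ_c/(ρ_m − ρ_c)) = Δ, i.e. h = Δ (ρ_m − ρ_c)/ρ_m.
h = 10.8 km × 410/3200 = 1.38 km.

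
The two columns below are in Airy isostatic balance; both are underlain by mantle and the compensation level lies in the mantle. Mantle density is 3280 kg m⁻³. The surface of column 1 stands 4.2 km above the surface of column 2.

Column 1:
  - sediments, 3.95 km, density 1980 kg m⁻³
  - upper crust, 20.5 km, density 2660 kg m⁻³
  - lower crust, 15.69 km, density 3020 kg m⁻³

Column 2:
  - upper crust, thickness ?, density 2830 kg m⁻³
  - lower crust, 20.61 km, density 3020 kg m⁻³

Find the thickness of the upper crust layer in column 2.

Take the compensation level at the base of the deeper column (depth z_c below the surface of column 1) and equate Σ ρ_i t_i down to z_c; mantle fills any gap and the z_c terms cancel.
Column 1: 3.95×1980 + 20.5×2660 + 15.69×3020 + (z_c − 40.14)×3280
Column 2: 4.2×0 + x×2830 + 20.61×3020 + (z_c − 4.2 − 20.61 − x)×3280
The z_c×3280 term appears on both sides and cancels. Collect the known terms of each column as K = Σ(ρt)_known − 3280 × (depth of known layers): K_1 = 109734.8 − 3280×40.14 = −21924.4; K_2 = 62242.2 − 3280×(4.2 + 20.61) = −19134.6.
Balance: K_1 = K_2 − x×(3280 − 2830), so x = (K_2 − K_1)/(3280 − 2830) = 2789.8/450 = 6.2 km.

6.2 km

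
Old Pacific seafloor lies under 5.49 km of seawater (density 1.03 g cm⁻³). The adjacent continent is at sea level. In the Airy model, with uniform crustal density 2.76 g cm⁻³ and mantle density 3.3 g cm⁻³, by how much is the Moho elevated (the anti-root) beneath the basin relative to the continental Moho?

By Archimedes' principle applied to the lithosphere: replacing crust with seawater at the top is compensated by replacing crust with mantle at the base: d (ρ_c − ρ_w) = a (ρ_m − ρ_c).
a = d (ρ_c − ρ_w)/(ρ_m − ρ_c) = 5.49 km × 1.73/0.54 = 17.6 km.

17.6 km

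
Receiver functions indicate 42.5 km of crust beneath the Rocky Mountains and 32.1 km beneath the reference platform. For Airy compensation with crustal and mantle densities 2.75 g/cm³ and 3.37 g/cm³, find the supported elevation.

1.91 km

Excess crust Δ = 42.5 km − 32.1 km = 10.4 km, split between elevation h and root r with h + r = Δ.
Airy balance ρ_c h = (ρ_m − ρ_c) r gives r = h ρ_c/(ρ_m − ρ_c), so h (1 + ρ_c/(ρ_m − ρ_c)) = Δ, i.e. h = Δ (ρ_m − ρ_c)/ρ_m.
h = 10.4 km × 0.62/3.37 = 1.91 km.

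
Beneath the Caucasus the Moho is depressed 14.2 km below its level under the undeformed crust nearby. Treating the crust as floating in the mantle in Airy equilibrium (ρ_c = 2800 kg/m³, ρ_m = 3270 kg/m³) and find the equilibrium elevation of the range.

Equating mass per unit area of the two columns: ρ_c h = (ρ_m − ρ_c) r.
h = r (ρ_m − ρ_c) / ρ_c = 14.2 km × (3270 − 2800) / 2800 = 2.38 km.

2.38 km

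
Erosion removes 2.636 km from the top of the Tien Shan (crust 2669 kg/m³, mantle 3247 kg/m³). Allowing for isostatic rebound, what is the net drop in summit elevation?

0.469 km

Rebound u = e ρ_c/ρ_m = 2.636 km × 2669/3247 = 2.167 km.
Net surface drop = e − u = 2.636 km − 2.167 km = e (ρ_m − ρ_c)/ρ_m = 0.469 km.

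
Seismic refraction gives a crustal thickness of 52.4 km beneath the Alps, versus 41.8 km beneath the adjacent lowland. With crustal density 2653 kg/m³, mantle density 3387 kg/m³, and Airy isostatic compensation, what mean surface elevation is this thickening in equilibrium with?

Excess crust Δ = 52.4 km − 41.8 km = 10.6 km, split between elevation h and root r with h + r = Δ.
Airy balance ρ_c h = (ρ_m − ρ_c) r gives r = h ρ_c/(ρ_m − ρ_c), so h (1 + ρ_c/(ρ_m − ρ_c)) = Δ, i.e. h = Δ (ρ_m − ρ_c)/ρ_m.
h = 10.6 km × 734/3387 = 2.3 km.

2.3 km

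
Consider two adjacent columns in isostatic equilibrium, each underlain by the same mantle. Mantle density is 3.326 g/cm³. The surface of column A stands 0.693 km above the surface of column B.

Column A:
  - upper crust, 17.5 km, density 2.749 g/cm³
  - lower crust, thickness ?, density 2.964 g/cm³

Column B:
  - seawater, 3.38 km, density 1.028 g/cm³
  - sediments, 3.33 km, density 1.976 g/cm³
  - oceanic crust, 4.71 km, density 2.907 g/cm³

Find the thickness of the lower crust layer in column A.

17.8 km

Take the compensation level at the base of the deeper column (depth z_c below the surface of column A) and equate Σ ρ_i t_i down to z_c; mantle fills any gap and the z_c terms cancel.
Column A: 17.5×2.749 + x×2.964 + (z_c − 17.5 − x)×3.326
Column B: 0.693×0 + 3.38×1.028 + 3.33×1.976 + 4.71×2.907 + (z_c − 0.693 − 11.42)×3.326
The z_c×3.326 term appears on both sides and cancels. Collect the known terms of each column as K = Σ(ρt)_known − 3.326 × (depth of known layers): K_A = 48.1075 − 3.326×17.5 = −10.0975; K_B = 23.74669 − 3.326×(0.693 + 11.42) = −16.541148.
Balance: K_A − x×(3.326 − 2.964) = K_B, so x = (K_A − K_B)/(3.326 − 2.964) = 6.44365/0.362 = 17.8 km.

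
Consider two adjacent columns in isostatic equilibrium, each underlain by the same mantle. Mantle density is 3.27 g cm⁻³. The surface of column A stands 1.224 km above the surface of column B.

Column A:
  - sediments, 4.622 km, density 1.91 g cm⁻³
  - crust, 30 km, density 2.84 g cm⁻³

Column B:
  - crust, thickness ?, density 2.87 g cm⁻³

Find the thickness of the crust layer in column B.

Take the compensation level at the base of the deeper column (depth z_c below the surface of column A) and equate Σ ρ_i t_i down to z_c; mantle fills any gap and the z_c terms cancel.
Column A: 4.622×1.91 + 30×2.84 + (z_c − 34.622)×3.27
Column B: 1.224×0 + x×2.87 + (z_c − 1.224 − 0 − x)×3.27
The z_c×3.27 term appears on both sides and cancels. Collect the known terms of each column as K = Σ(ρt)_known − 3.27 × (depth of known layers): K_A = 94.02802 − 3.27×34.622 = −19.18592; K_B = 0 − 3.27×(1.224 + 0) = −4.00248.
Balance: K_A = K_B − x×(3.27 − 2.87), so x = (K_B − K_A)/(3.27 − 2.87) = 15.1834/0.4 = 38 km.

38 km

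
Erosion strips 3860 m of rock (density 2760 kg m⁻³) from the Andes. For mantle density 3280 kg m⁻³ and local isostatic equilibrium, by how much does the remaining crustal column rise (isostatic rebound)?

Unloading: uplift u = e ρ_c/ρ_m = 3860 m × 2760/3280 = 3250 m.

3250 m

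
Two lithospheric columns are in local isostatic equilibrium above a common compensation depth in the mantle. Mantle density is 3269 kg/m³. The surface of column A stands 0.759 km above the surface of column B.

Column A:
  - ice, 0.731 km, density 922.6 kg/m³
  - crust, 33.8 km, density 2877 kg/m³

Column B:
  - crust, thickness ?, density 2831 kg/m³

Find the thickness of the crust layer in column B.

28.5 km

Take the compensation level at the base of the deeper column (depth z_c below the surface of column A) and equate Σ ρ_i t_i down to z_c; mantle fills any gap and the z_c terms cancel.
Column A: 0.731×922.6 + 33.8×2877 + (z_c − 34.531)×3269
Column B: 0.759×0 + x×2831 + (z_c − 0.759 − 0 − x)×3269
The z_c×3269 term appears on both sides and cancels. Collect the known terms of each column as K = Σ(ρt)_known − 3269 × (depth of known layers): K_A = 97917.0206 − 3269×34.531 = −14964.8184; K_B = 0 − 3269×(0.759 + 0) = −2481.171.
Balance: K_A = K_B − x×(3269 − 2831), so x = (K_B − K_A)/(3269 − 2831) = 12483.6/438 = 28.5 km.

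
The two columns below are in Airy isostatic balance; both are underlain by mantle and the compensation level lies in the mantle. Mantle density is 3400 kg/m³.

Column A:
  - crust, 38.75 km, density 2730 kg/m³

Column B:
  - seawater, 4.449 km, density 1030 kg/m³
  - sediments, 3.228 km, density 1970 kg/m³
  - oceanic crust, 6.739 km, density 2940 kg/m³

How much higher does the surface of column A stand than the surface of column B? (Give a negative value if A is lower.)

2.27 km

For any compensation level in the mantle, the mantle terms cancel and isostasy reduces to e = (Σt_A − Σt_B) − (Σ(ρt)_A − Σ(ρt)_B) / ρ_m.
Σt_A = 38.75 km; Σt_B = 14.416 km; Σ(ρt)_A = 105787.5; Σ(ρt)_B = 30754.29 (in km·kg/m³).
e = (38.75 − 14.416) − (105787.5 − 30754.29) / 3400 = 2.27 km.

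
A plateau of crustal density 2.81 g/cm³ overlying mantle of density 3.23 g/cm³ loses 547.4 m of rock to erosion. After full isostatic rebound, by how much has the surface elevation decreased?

Rebound u = e ρ_c/ρ_m = 547.4 m × 2.81/3.23 = 476.2 m.
Net surface drop = e − u = 547.4 m − 476.2 m = e (ρ_m − ρ_c)/ρ_m = 71.2 m.

71.2 m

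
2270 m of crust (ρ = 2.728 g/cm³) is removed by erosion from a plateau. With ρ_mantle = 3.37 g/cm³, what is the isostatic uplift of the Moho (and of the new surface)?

Unloading: uplift u = e ρ_c/ρ_m = 2270 m × 2.728/3.37 = 1840 m.

1840 m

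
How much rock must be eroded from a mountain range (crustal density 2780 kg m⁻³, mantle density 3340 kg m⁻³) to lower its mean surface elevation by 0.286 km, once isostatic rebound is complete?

Net drop Δ = e − u = e − e ρ_c/ρ_m = e (ρ_m − ρ_c)/ρ_m.
e = Δ ρ_m/(ρ_m − ρ_c) = 0.286 km × 3340/560 = 1.71 km.

1.71 km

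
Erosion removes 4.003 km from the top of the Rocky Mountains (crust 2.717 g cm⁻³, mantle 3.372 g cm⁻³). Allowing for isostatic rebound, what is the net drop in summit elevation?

0.778 km

Rebound u = e ρ_c/ρ_m = 4.003 km × 2.717/3.372 = 3.225 km.
Net surface drop = e − u = 4.003 km − 3.225 km = e (ρ_m − ρ_c)/ρ_m = 0.778 km.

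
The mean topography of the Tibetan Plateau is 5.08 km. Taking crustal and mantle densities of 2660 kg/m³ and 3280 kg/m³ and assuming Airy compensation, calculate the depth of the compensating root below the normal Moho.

Isostatic balance requires: the weight of the topography is balanced by the buoyancy of the root, ρ_c h = (ρ_m − ρ_c) r.
r = h · ρ_c / (ρ_m − ρ_c) = 5.08 km × 2660 / (3280 − 2660) = 21.8 km.

21.8 km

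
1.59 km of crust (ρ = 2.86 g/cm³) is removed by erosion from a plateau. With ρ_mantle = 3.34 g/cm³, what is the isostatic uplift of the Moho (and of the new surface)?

1.36 km

Unloading: uplift u = e ρ_c/ρ_m = 1.59 km × 2.86/3.34 = 1.36 km.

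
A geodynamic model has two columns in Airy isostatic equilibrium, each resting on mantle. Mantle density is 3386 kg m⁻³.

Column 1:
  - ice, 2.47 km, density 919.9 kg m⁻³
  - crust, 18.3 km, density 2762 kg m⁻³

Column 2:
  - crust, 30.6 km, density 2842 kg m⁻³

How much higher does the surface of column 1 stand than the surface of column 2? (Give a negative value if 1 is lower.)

For any compensation level in the mantle, the mantle terms cancel and isostasy reduces to e = (Σt_1 − Σt_2) − (Σ(ρt)_1 − Σ(ρt)_2) / ρ_m.
Σt_1 = 20.77 km; Σt_2 = 30.6 km; Σ(ρt)_1 = 52816.753; Σ(ρt)_2 = 86965.2 (in km·kg m⁻³).
e = (20.77 − 30.6) − (52816.753 − 86965.2) / 3386 = 0.255 km.

0.255 km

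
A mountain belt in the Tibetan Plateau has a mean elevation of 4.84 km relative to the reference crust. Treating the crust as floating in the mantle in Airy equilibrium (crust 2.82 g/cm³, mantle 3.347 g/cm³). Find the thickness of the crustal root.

Balancing pressure at the compensation depth: the weight of the topography is balanced by the buoyancy of the root, ρ_c h = (ρ_m − ρ_c) r.
r = h · ρ_c / (ρ_m − ρ_c) = 4.84 km × 2.82 / (3.347 − 2.82) = 25.9 km.

25.9 km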